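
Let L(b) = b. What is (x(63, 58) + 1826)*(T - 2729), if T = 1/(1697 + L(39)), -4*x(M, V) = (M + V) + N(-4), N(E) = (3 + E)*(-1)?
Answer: -2430359559/496 ≈ -4.8999e+6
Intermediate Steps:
N(E) = -3 - E
x(M, V) = -1/4 - M/4 - V/4 (x(M, V) = -((M + V) + (-3 - 1*(-4)))/4 = -((M + V) + (-3 + 4))/4 = -((M + V) + 1)/4 = -(1 + M + V)/4 = -1/4 - M/4 - V/4)
T = 1/1736 (T = 1/(1697 + 39) = 1/1736 ≈ 0.00057604)
(x(63, 58) + 1826)*(T - 2729) = ((-1/4 - 1/4*63 - 1/4*58) + 1826)*(1/1736 - 2729) = ((-1/4 - 63/4 - 29/2) + 1826)*(-4737543/1736) = (-61/2 + 1826)*(-4737543/1736) = (3591/2)*(-4737543/1736) = -2430359559/496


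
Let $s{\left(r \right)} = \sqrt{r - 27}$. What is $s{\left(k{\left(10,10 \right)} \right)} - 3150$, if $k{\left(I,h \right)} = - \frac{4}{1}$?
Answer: $-3150 + i \sqrt{31} \approx -3150.0 + 5.5678 i$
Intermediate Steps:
$k{\left(I,h \right)} = -4$ ($k{\left(I,h \right)} = \left(-4\right) 1 = -4$)
$s{\left(r \right)} = \sqrt{-27 + r}$
$s{\left(k{\left(10,10 \right)} \right)} - 3150 = \sqrt{-27 - 4} - 3150 = \sqrt{-31} - 3150 = i \sqrt{31} - 3150 = -3150 + i \sqrt{31}$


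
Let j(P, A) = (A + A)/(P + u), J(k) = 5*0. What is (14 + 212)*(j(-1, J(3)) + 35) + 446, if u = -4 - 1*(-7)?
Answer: 8356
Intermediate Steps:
J(k) = 0
u = 3 (u = -4 + 7 = 3)
j(P, A) = 2*A/(3 + P) (j(P, A) = (A + A)/(P + 3) = (2*A)/(3 + P) = 2*A/(3 + P))
(14 + 212)*(j(-1, J(3)) + 35) + 446 = (14 + 212)*(2*0/(3 - 1) + 35) + 446 = 226*(2*0/2 + 35) + 446 = 226*(2*0*(½) + 35) + 446 = 226*(0 + 35) + 446 = 226*35 + 446 = 7910 + 446 = 8356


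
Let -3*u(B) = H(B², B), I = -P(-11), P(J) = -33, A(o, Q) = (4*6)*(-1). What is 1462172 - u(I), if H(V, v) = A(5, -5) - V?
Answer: 1461801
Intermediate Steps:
A(o, Q) = -24 (A(o, Q) = 24*(-1) = -24)
I = 33 (I = -1*(-33) = 33)
H(V, v) = -24 - V
u(B) = 8 + B²/3 (u(B) = -(-24 - B²)/3 = 8 + B²/3)
1462172 - u(I) = 1462172 - (8 + (⅓)*33²) = 1462172 - (8 + (⅓)*1089) = 1462172 - (8 + 363) = 1462172 - 1*371 = 1462172 - 371 = 1461801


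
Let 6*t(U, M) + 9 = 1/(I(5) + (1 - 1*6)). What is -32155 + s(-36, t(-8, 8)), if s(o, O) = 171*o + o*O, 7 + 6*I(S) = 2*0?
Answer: -1415473/37 ≈ -38256.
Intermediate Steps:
I(S) = -7/6 (I(S) = -7/6 + (2*0)/6 = -7/6 + (⅙)*0 = -7/6 + 0 = -7/6)
t(U, M) = -113/74 (t(U, M) = -3/2 + 1/(6*(-7/6 + (1 - 1*6))) = -3/2 + 1/(6*(-7/6 + (1 - 6))) = -3/2 + 1/(6*(-7/6 - 5)) = -3/2 + 1/(6*(-37/6)) = -3/2 + (⅙)*(-6/37) = -3/2 - 1/37 = -113/74)
s(o, O) = 171*o + O*o
-32155 + s(-36, t(-8, 8)) = -32155 - 36*(171 - 113/74) = -32155 - 36*12541/74 = -32155 - 225738/37 = -1415473/37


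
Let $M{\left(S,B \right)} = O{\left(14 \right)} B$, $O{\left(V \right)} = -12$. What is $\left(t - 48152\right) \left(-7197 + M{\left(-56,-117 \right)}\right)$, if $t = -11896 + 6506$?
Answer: $310168806$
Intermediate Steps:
$t = -5390$
$M{\left(S,B \right)} = - 12 B$
$\left(t - 48152\right) \left(-7197 + M{\left(-56,-117 \right)}\right) = \left(-5390 - 48152\right) \left(-7197 - -1404\right) = - 53542 \left(-7197 + 1404\right) = \left(-53542\right) \left(-5793\right) = 310168806$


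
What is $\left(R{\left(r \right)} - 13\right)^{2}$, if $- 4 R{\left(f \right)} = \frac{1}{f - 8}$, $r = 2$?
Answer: $\frac{96721}{576} \approx 167.92$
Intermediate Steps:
$R{\left(f \right)} = - \frac{1}{4 \left(-8 + f\right)}$ ($R{\left(f \right)} = - \frac{1}{4 \left(f - 8\right)} = - \frac{1}{4 \left(-8 + f\right)}$)
$\left(R{\left(r \right)} - 13\right)^{2} = \left(- \frac{1}{-32 + 4 \cdot 2} - 13\right)^{2} = \left(- \frac{1}{-32 + 8} - 13\right)^{2} = \left(- \frac{1}{-24} - 13\right)^{2} = \left(\left(-1\right) \left(- \frac{1}{24}\right) - 13\right)^{2} = \left(\frac{1}{24} - 13\right)^{2} = \left(- \frac{311}{24}\right)^{2} = \frac{96721}{576}$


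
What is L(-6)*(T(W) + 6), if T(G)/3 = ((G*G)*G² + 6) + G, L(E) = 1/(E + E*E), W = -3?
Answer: 43/5 ≈ 8.6000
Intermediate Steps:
L(E) = 1/(E + E²)
T(G) = 18 + 3*G + 3*G⁴ (T(G) = 3*(((G*G)*G² + 6) + G) = 3*((G²*G² + 6) + G) = 3*((G⁴ + 6) + G) = 3*((6 + G⁴) + G) = 3*(6 + G + G⁴) = 18 + 3*G + 3*G⁴)
L(-6)*(T(W) + 6) = (1/((-6)*(1 - 6)))*((18 + 3*(-3) + 3*(-3)⁴) + 6) = (-⅙/(-5))*((18 - 9 + 3*81) + 6) = (-⅙*(-⅕))*((18 - 9 + 243) + 6) = (252 + 6)/30 = (1/30)*258 = 43/5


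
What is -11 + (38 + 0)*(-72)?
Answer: -2747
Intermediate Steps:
-11 + (38 + 0)*(-72) = -11 + 38*(-72) = -11 - 2736 = -2747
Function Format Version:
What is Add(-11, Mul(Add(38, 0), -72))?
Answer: -2747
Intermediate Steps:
Add(-11, Mul(Add(38, 0), -72)) = Add(-11, Mul(38, -72)) = Add(-11, -2736) = -2747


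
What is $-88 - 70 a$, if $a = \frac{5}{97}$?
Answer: $- \frac{8886}{97} \approx -91.608$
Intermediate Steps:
$a = \frac{5}{97}$ ($a = 5 \cdot \frac{1}{97} = \frac{5}{97} \approx 0.051546$)
$-88 - 70 a = -88 - \frac{350}{97} = - \frac{8886}{97}$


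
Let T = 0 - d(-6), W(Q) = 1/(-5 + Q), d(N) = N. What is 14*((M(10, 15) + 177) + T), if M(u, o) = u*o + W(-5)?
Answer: 23303/5 ≈ 4660.6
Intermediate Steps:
M(u, o) = -1/10 + o*u (M(u, o) = u*o + 1/(-5 - 5) = o*u + 1/(-10) = o*u - 1/10 = -1/10 + o*u)
T = 6 (T = 0 - 1*(-6) = 0 + 6 = 6)
14*((M(10, 15) + 177) + T) = 14*(((-1/10 + 15*10) + 177) + 6) = 14*(((-1/10 + 150) + 177) + 6) = 14*((1499/10 + 177) + 6) = 14*(3269/10 + 6) = 14*(3329/10) = 23303/5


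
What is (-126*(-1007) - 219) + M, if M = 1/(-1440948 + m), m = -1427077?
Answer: 363272650574/2868025 ≈ 1.2666e+5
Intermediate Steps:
M = -1/2868025 (M = 1/(-1440948 - 1427077) = 1/(-2868025) = -1/2868025 ≈ -3.4867e-7)
(-126*(-1007) - 219) + M = (-126*(-1007) - 219) - 1/2868025 = (126882 - 219) - 1/2868025 = 126663 - 1/2868025 = 363272650574/2868025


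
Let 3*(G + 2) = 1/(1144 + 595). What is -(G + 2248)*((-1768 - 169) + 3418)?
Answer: -17353444223/5217 ≈ -3.3263e+6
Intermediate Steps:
G = -10433/5217 (G = -2 + 1/(3*(1144 + 595)) = -2 + (⅓)/1739 = -2 + (⅓)*(1/1739) = -2 + 1/5217 = -10433/5217 ≈ -1.9998)
-(G + 2248)*((-1768 - 169) + 3418) = -(-10433/5217 + 2248)*((-1768 - 169) + 3418) = -11717383*(-1937 + 3418)/5217 = -11717383*1481/5217 = -1*17353444223/5217 = -17353444223/5217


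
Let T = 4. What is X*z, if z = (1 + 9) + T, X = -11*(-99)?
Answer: 15246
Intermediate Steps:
X = 1089
z = 14 (z = (1 + 9) + 4 = 10 + 4 = 14)
X*z = 1089*14 = 15246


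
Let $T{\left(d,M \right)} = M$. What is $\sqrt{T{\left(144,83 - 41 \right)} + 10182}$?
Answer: $12 \sqrt{71} \approx 101.11$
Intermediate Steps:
$\sqrt{T{\left(144,83 - 41 \right)} + 10182} = \sqrt{\left(83 - 41\right) + 10182} = \sqrt{42 + 10182} = \sqrt{10224} = 12 \sqrt{71}$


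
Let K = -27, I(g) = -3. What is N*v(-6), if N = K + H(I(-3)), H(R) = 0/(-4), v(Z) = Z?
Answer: 162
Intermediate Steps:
H(R) = 0 (H(R) = 0*(-¼) = 0)
N = -27 (N = -27 + 0 = -27)
N*v(-6) = -27*(-6) = 162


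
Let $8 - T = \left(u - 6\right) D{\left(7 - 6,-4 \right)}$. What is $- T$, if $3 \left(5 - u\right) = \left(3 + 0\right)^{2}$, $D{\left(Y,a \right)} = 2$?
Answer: $-16$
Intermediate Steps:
$u = 2$ ($u = 5 - \frac{\left(3 + 0\right)^{2}}{3} = 5 - \frac{3^{2}}{3} = 5 - 3 = 2$)
$T = 16$ ($T = 8 - \left(2 - 6\right) 2 = 8 - \left(-4\right) 2 = 8 - -8 = 8 + 8 = 16$)
$- T = \left(-1\right) 16 = -16$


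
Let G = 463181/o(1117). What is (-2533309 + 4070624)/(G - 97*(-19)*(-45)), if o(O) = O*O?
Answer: -1918091015035/103476624034 ≈ -18.536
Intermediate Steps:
o(O) = O²
G = 463181/1247689 (G = 463181/(1117²) = 463181/1247689 ≈ 0.37123)
(-2533309 + 4070624)/(G - 97*(-19)*(-45)) = (-2533309 + 4070624)/(463181/1247689 - 97*(-19)*(-45)) = 1537315/(463181/1247689 + 1843*(-45)) = 1537315/(463181/1247689 - 82935) = 1537315/(-103476624034/1247689) = 1537315*(-1247689/103476624034) = -1918091015035/103476624034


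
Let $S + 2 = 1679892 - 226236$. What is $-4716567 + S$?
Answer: $-3262913$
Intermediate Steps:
$S = 1453654$ ($S = -2 + \left(1679892 - 226236\right) = -2 + 1453656 = 1453654$)
$-4716567 + S = -4716567 + 1453654 = -3262913$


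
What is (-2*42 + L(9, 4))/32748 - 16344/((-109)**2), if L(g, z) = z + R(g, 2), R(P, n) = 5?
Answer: -178708129/129692996 ≈ -1.3779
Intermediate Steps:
L(g, z) = 5 + z (L(g, z) = z + 5 = 5 + z)
(-2*42 + L(9, 4))/32748 - 16344/((-109)**2) = (-2*42 + (5 + 4))/32748 - 16344/((-109)**2) = (-84 + 9)*(1/32748) - 16344/11881 = -75*1/32748 - 16344*1/11881 = -25/10916 - 16344/11881 = -178708129/129692996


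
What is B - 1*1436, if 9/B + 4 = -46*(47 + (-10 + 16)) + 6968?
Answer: -6499327/4526 ≈ -1436.0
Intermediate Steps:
B = 9/4526 (B = 9/(-4 + (-46*(47 + (-10 + 16)) + 6968)) = 9/(-4 + (-46*(47 + 6) + 6968)) = 9/(-4 + (-46*53 + 6968)) = 9/(-4 + (-2438 + 6968)) = 9/(-4 + 4530) = 9/4526 ≈ 0.0019885)
B - 1*1436 = 9/4526 - 1*1436 = 9/4526 - 1436 = -6499327/4526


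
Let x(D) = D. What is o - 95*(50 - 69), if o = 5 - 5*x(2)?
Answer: 1800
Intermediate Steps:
o = -5 (o = 5 - 5*2 = 5 - 10 = -5)
o - 95*(50 - 69) = -5 - 95*(50 - 69) = -5 - 95*(-19) = -5 + 1805 = 1800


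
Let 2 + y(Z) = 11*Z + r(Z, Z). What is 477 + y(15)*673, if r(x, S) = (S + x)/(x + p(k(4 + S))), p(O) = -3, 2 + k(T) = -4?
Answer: 223717/2 ≈ 1.1186e+5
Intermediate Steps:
k(T) = -6 (k(T) = -2 - 4 = -6)
r(x, S) = (S + x)/(-3 + x) (r(x, S) = (S + x)/(x - 3) = (S + x)/(-3 + x))
y(Z) = -2 + 11*Z + 2*Z/(-3 + Z) (y(Z) = -2 + (11*Z + (Z + Z)/(-3 + Z)) = -2 + (11*Z + (2*Z)/(-3 + Z)) = -2 + (11*Z + 2*Z/(-3 + Z)) = -2 + 11*Z + 2*Z/(-3 + Z))
477 + y(15)*673 = 477 + ((6 - 33*15 + 11*15²)/(-3 + 15))*673 = 477 + ((6 - 495 + 11*225)/12)*673 = 477 + ((6 - 495 + 2475)/12)*673 = 477 + ((1/12)*1986)*673 = 477 + (331/2)*673 = 477 + 222763/2 = 223717/2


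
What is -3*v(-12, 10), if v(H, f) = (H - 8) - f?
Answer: 90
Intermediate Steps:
v(H, f) = -8 + H - f (v(H, f) = (-8 + H) - f = -8 + H - f)
-3*v(-12, 10) = -3*(-8 - 12 - 1*10) = -3*(-8 - 12 - 10) = -3*(-30) = 90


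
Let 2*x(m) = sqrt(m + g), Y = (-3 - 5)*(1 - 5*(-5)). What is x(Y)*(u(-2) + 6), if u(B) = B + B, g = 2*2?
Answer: 2*I*sqrt(51) ≈ 14.283*I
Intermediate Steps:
Y = -208 (Y = -8*(1 + 25) = -8*26 = -208)
g = 4
u(B) = 2*B
x(m) = sqrt(4 + m)/2 (x(m) = sqrt(m + 4)/2 = sqrt(4 + m)/2)
x(Y)*(u(-2) + 6) = (sqrt(4 - 208)/2)*(2*(-2) + 6) = (sqrt(-204)/2)*(-4 + 6) = ((2*I*sqrt(51))/2)*2 = (I*sqrt(51))*2 = 2*I*sqrt(51)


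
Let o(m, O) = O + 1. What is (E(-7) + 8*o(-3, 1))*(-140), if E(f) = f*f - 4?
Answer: -8540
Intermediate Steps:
o(m, O) = 1 + O
E(f) = -4 + f**2 (E(f) = f**2 - 4 = -4 + f**2)
(E(-7) + 8*o(-3, 1))*(-140) = ((-4 + (-7)**2) + 8*(1 + 1))*(-140) = ((-4 + 49) + 8*2)*(-140) = (45 + 16)*(-140) = 61*(-140) = -8540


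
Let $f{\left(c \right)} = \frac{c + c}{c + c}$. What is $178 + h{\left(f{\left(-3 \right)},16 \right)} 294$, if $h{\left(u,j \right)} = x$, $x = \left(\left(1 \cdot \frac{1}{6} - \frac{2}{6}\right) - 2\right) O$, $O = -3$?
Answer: $2089$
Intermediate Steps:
$f{\left(c \right)} = 1$ ($f{\left(c \right)} = \frac{2 c}{2 c} = 2 c \frac{1}{2 c} = 1$)
$x = \frac{13}{2}$ ($x = \left(\left(1 \cdot \frac{1}{6} - \frac{2}{6}\right) - 2\right) \left(-3\right) = \left(\left(1 \cdot \frac{1}{6} - \frac{1}{3}\right) - 2\right) \left(-3\right) = \left(\left(\frac{1}{6} - \frac{1}{3}\right) - 2\right) \left(-3\right) = \left(- \frac{1}{6} - 2\right) \left(-3\right) = \left(- \frac{13}{6}\right) \left(-3\right) = \frac{13}{2} \approx 6.5$)
$h{\left(u,j \right)} = \frac{13}{2}$
$178 + h{\left(f{\left(-3 \right)},16 \right)} 294 = 178 + \frac{13}{2} \cdot 294 = 178 + 1911 = 2089$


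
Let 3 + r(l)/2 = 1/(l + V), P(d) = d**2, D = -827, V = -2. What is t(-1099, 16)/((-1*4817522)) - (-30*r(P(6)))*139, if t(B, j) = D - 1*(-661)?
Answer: -1014497868959/40948937 ≈ -24775.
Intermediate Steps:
r(l) = -6 + 2/(-2 + l) (r(l) = -6 + 2/(l - 2) = -6 + 2/(-2 + l))
t(B, j) = -166 (t(B, j) = -827 - 1*(-661) = -827 + 661 = -166)
t(-1099, 16)/((-1*4817522)) - (-30*r(P(6)))*139 = -166/((-1*4817522)) - (-60*(7 - 3*6**2)/(-2 + 6**2))*139 = -166/(-4817522) - (-60*(7 - 3*36)/(-2 + 36))*139 = -166*(-1/4817522) - (-60*(7 - 108)/34)*139 = 83/2408761 - (-60*(-101)/34)*139 = 83/2408761 - (-30*(-101/17))*139 = 83/2408761 - 3030*139/17 = 83/2408761 - 1*421170/17 = 83/2408761 - 421170/17 = -1014497868959/40948937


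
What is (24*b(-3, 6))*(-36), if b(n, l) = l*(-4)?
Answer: 20736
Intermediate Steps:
b(n, l) = -4*l
(24*b(-3, 6))*(-36) = (24*(-4*6))*(-36) = (24*(-24))*(-36) = -576*(-36) = 20736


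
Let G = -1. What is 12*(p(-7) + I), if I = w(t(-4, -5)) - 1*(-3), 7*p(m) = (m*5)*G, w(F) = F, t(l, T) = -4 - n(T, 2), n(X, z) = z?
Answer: 24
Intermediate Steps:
t(l, T) = -6 (t(l, T) = -4 - 1*2 = -4 - 2 = -6)
p(m) = -5*m/7 (p(m) = ((m*5)*(-1))/7 = ((5*m)*(-1))/7 = (-5*m)/7 = -5*m/7)
I = -3 (I = -6 - 1*(-3) = -6 + 3 = -3)
12*(p(-7) + I) = 12*(-5/7*(-7) - 3) = 12*(5 - 3) = 12*2 = 24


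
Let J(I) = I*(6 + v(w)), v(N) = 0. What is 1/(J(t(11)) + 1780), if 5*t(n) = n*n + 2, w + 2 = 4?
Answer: 5/9638 ≈ 0.00051878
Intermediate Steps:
w = 2 (w = -2 + 4 = 2)
t(n) = ⅖ + n²/5 (t(n) = (n*n + 2)/5 = (n² + 2)/5 = (2 + n²)/5 = ⅖ + n²/5)
J(I) = 6*I (J(I) = I*(6 + 0) = I*6 = 6*I)
1/(J(t(11)) + 1780) = 1/(6*(⅖ + (⅕)*11²) + 1780) = 1/(6*(⅖ + (⅕)*121) + 1780) = 1/(6*(⅖ + 121/5) + 1780) = 1/(6*(123/5) + 1780) = 1/(738/5 + 1780) = 1/(9638/5) = 5/9638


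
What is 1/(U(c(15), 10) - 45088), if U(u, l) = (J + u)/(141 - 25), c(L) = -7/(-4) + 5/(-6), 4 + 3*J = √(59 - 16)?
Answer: -29121800464/1313043843924771 - 1856*√43/1313043843924771 ≈ -2.2179e-5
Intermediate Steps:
J = -4/3 + √43/3 (J = -4/3 + √(59 - 16)/3 = -4/3 + √43/3 ≈ 0.85248)
c(L) = 11/12 (c(L) = -7*(-¼) + 5*(-⅙) = 7/4 - ⅚ = 11/12)
U(u, l) = -1/87 + u/116 + √43/348 (U(u, l) = ((-4/3 + √43/3) + u)/(141 - 25) = (-4/3 + u + √43/3)/116 = (-4/3 + u + √43/3)*(1/116) = -1/87 + u/116 + √43/348)
1/(U(c(15), 10) - 45088) = 1/((-1/87 + (1/116)*(11/12) + √43/348) - 45088) = 1/((-1/87 + 11/1392 + √43/348) - 45088) = 1/((-5/1392 + √43/348) - 45088) = 1/(-62762501/1392 + √43/348)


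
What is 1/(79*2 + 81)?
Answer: 1/239 ≈ 0.0041841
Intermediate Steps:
1/(79*2 + 81) = 1/(158 + 81) = 1/239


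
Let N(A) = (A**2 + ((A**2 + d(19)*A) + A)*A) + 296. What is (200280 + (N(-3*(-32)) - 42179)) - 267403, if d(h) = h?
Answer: 969266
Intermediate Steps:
N(A) = 296 + A**2 + A*(A**2 + 20*A) (N(A) = (A**2 + ((A**2 + 19*A) + A)*A) + 296 = (A**2 + (A**2 + 20*A)*A) + 296 = (A**2 + A*(A**2 + 20*A)) + 296 = 296 + A**2 + A*(A**2 + 20*A))
(200280 + (N(-3*(-32)) - 42179)) - 267403 = (200280 + ((296 + (-3*(-32))**3 + 21*(-3*(-32))**2) - 42179)) - 267403 = (200280 + ((296 + 96**3 + 21*96**2) - 42179)) - 267403 = (200280 + ((296 + 884736 + 21*9216) - 42179)) - 267403 = (200280 + ((296 + 884736 + 193536) - 42179)) - 267403 = (200280 + (1078568 - 42179)) - 267403 = (200280 + 1036389) - 267403 = 1236669 - 267403 = 969266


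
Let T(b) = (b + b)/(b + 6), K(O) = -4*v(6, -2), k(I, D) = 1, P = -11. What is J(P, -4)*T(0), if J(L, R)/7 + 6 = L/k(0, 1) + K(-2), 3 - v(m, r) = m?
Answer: 0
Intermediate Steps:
v(m, r) = 3 - m
K(O) = 12 (K(O) = -4*(3 - 1*6) = -4*(3 - 6) = -4*(-3) = 12)
J(L, R) = 42 + 7*L (J(L, R) = -42 + 7*(L/1 + 12) = -42 + 7*(1*L + 12) = -42 + 7*(L + 12) = -42 + 7*(12 + L) = -42 + (84 + 7*L) = 42 + 7*L)
T(b) = 2*b/(6 + b) (T(b) = (2*b)/(6 + b) = 2*b/(6 + b))
J(P, -4)*T(0) = (42 + 7*(-11))*(2*0/(6 + 0)) = (42 - 77)*(2*0/6) = -70*0/6 = -35*0 = 0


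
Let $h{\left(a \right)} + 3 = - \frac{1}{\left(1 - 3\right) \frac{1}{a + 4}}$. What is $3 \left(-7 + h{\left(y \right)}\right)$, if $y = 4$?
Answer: $-18$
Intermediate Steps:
$h{\left(a \right)} = -1 + \frac{a}{2}$ ($h{\left(a \right)} = -3 - \frac{1}{\left(1 - 3\right) \frac{1}{a + 4}} = -3 - \frac{1}{\left(-2\right) \frac{1}{4 + a}} = -3 - \left(-2 - \frac{a}{2}\right) = -3 + \left(2 + \frac{a}{2}\right) = -1 + \frac{a}{2}$)
$3 \left(-7 + h{\left(y \right)}\right) = 3 \left(-7 + \left(-1 + \frac{1}{2} \cdot 4\right)\right) = 3 \left(-7 + \left(-1 + 2\right)\right) = 3 \left(-7 + 1\right) = 3 \left(-6\right) = -18$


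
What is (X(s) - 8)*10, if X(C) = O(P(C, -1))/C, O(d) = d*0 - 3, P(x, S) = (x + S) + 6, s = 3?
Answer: -90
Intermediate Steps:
P(x, S) = 6 + S + x (P(x, S) = (S + x) + 6 = 6 + S + x)
O(d) = -3 (O(d) = 0 - 3 = -3)
X(C) = -3/C
(X(s) - 8)*10 = (-3/3 - 8)*10 = (-3*⅓ - 8)*10 = (-1 - 8)*10 = -9*10 = -90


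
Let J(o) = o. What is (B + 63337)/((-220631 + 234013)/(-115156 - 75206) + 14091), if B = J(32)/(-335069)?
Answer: 2019956426000001/449390783325820 ≈ 4.4949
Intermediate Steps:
B = -32/335069 (B = 32/(-335069) = 32*(-1/335069) = -32/335069 ≈ -9.5503e-5)
(B + 63337)/((-220631 + 234013)/(-115156 - 75206) + 14091) = (-32/335069 + 63337)/((-220631 + 234013)/(-115156 - 75206) + 14091) = 21222265221/(335069*(13382/(-190362) + 14091)) = 21222265221/(335069*(13382*(-1/190362) + 14091)) = 21222265221/(335069*(-6691/95181 + 14091)) = 21222265221/(335069*(1341188780/95181)) = (21222265221/335069)*(95181/1341188780) = 2019956426000001/449390783325820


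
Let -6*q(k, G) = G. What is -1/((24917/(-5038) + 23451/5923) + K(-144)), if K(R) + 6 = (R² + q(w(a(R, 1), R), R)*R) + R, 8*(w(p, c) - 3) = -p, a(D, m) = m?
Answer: -29840074/511131030367 ≈ -5.8380e-5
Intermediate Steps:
w(p, c) = 3 - p/8 (w(p, c) = 3 + (-p)/8 = 3 - p/8)
q(k, G) = -G/6
K(R) = -6 + R + 5*R²/6 (K(R) = -6 + ((R² + (-R/6)*R) + R) = -6 + ((R² - R²/6) + R) = -6 + (5*R²/6 + R) = -6 + (R + 5*R²/6) = -6 + R + 5*R²/6)
-1/((24917/(-5038) + 23451/5923) + K(-144)) = -1/((24917/(-5038) + 23451/5923) + (-6 - 144 + (⅚)*(-144)²)) = -1/((24917*(-1/5038) + 23451*(1/5923)) + (-6 - 144 + (⅚)*20736)) = -1/((-24917/5038 + 23451/5923) + (-6 - 144 + 17280)) = -1/(-29437253/29840074 + 17130) = -1/511131030367/29840074 = -1*29840074/511131030367 = -29840074/511131030367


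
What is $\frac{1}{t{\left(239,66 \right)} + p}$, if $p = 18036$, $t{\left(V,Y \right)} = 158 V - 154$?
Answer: $\frac{1}{55644} \approx 1.7971 \cdot 10^{-5}$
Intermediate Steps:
$t{\left(V,Y \right)} = -154 + 158 V$
$\frac{1}{t{\left(239,66 \right)} + p} = \frac{1}{\left(-154 + 158 \cdot 239\right) + 18036} = \frac{1}{\left(-154 + 37762\right) + 18036} = \frac{1}{37608 + 18036} = \frac{1}{55644}$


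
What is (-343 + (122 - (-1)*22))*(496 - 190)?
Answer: -60894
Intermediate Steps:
(-343 + (122 - (-1)*22))*(496 - 190) = (-343 + (122 - 1*(-22)))*306 = (-343 + (122 + 22))*306 = (-343 + 144)*306 = -199*306 = -60894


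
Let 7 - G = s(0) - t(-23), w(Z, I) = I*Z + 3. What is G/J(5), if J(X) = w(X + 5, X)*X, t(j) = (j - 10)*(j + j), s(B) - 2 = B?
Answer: 1523/265 ≈ 5.7472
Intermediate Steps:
s(B) = 2 + B
w(Z, I) = 3 + I*Z
t(j) = 2*j*(-10 + j) (t(j) = (-10 + j)*(2*j) = 2*j*(-10 + j))
G = 1523 (G = 7 - ((2 + 0) - 2*(-23)*(-10 - 23)) = 7 - (2 - 2*(-23)*(-33)) = 7 - (2 - 1*1518) = 7 - (2 - 1518) = 7 - 1*(-1516) = 7 + 1516 = 1523)
J(X) = X*(3 + X*(5 + X)) (J(X) = (3 + X*(X + 5))*X = (3 + X*(5 + X))*X = X*(3 + X*(5 + X)))
G/J(5) = 1523/((5*(3 + 5*(5 + 5)))) = 1523/((5*(3 + 5*10))) = 1523/((5*(3 + 50))) = 1523/((5*53)) = 1523/265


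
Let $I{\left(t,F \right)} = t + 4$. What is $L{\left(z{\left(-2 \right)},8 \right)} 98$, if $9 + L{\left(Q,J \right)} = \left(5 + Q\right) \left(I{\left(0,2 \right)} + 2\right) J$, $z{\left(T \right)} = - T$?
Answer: $32046$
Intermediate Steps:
$I{\left(t,F \right)} = 4 + t$
$L{\left(Q,J \right)} = -9 + J \left(30 + 6 Q\right)$ ($L{\left(Q,J \right)} = -9 + \left(5 + Q\right) \left(\left(4 + 0\right) + 2\right) J = -9 + \left(5 + Q\right) \left(4 + 2\right) J = -9 + \left(5 + Q\right) 6 J = -9 + \left(30 + 6 Q\right) J = -9 + J \left(30 + 6 Q\right)$)
$L{\left(z{\left(-2 \right)},8 \right)} 98 = \left(-9 + 30 \cdot 8 + 6 \cdot 8 \left(\left(-1\right) \left(-2\right)\right)\right) 98 = \left(-9 + 240 + 6 \cdot 8 \cdot 2\right) 98 = \left(-9 + 240 + 96\right) 98 = 327 \cdot 98 = 32046$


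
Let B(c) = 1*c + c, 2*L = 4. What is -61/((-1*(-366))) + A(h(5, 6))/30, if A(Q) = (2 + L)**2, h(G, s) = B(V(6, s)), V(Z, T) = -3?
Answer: 11/30 ≈ 0.36667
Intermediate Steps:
L = 2 (L = (1/2)*4 = 2)
B(c) = 2*c (B(c) = c + c = 2*c)
h(G, s) = -6 (h(G, s) = 2*(-3) = -6)
A(Q) = 16 (A(Q) = (2 + 2)**2 = 4**2 = 16)
-61/((-1*(-366))) + A(h(5, 6))/30 = -61/((-1*(-366))) + 16/30 = -61/366 + 16*(1/30) = -61*1/366 + 8/15 = -1/6 + 8/15 = 11/30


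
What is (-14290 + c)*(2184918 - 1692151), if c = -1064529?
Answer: -531606402173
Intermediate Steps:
(-14290 + c)*(2184918 - 1692151) = (-14290 - 1064529)*(2184918 - 1692151) = -1078819*492767 = -531606402173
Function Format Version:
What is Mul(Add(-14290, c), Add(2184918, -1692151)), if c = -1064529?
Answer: -531606402173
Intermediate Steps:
Mul(Add(-14290, c), Add(2184918, -1692151)) = Mul(Add(-14290, -1064529), Add(2184918, -1692151)) = Mul(-1078819, 492767) = -531606402173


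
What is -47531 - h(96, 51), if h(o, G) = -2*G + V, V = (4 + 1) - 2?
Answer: -47432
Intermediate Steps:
V = 3 (V = 5 - 2 = 3)
h(o, G) = 3 - 2*G (h(o, G) = -2*G + 3 = 3 - 2*G)
-47531 - h(96, 51) = -47531 - (3 - 2*51) = -47531 - (3 - 102) = -47531 - 1*(-99) = -47531 + 99 = -47432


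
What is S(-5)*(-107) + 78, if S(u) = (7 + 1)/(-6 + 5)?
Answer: 934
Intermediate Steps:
S(u) = -8 (S(u) = 8/(-1) = 8*(-1) = -8)
S(-5)*(-107) + 78 = -8*(-107) + 78 = 856 + 78 = 934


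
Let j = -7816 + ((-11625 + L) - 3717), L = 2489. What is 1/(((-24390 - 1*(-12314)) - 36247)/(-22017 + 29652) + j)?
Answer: -7635/157856138 ≈ -4.8367e-5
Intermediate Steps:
j = -20669 (j = -7816 + ((-11625 + 2489) - 3717) = -7816 + (-9136 - 3717) = -7816 - 12853 = -20669)
1/(((-24390 - 1*(-12314)) - 36247)/(-22017 + 29652) + j) = 1/(((-24390 - 1*(-12314)) - 36247)/(-22017 + 29652) - 20669) = 1/(((-24390 + 12314) - 36247)/7635 - 20669) = 1/((-12076 - 36247)*(1/7635) - 20669) = 1/(-48323*1/7635 - 20669) = 1/(-48323/7635 - 20669) = 1/(-157856138/7635) = -7635/157856138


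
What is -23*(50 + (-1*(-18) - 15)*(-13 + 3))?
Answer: -460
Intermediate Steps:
-23*(50 + (-1*(-18) - 15)*(-13 + 3)) = -23*(50 + (18 - 15)*(-10)) = -23*(50 + 3*(-10)) = -23*(50 - 30) = -23*20 = -460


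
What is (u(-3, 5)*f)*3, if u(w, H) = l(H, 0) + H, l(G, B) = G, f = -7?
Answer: -210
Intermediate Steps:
u(w, H) = 2*H (u(w, H) = H + H = 2*H)
(u(-3, 5)*f)*3 = ((2*5)*(-7))*3 = (10*(-7))*3 = -70*3 = -210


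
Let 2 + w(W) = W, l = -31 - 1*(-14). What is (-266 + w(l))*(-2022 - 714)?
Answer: 779760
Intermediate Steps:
l = -17 (l = -31 + 14 = -17)
w(W) = -2 + W
(-266 + w(l))*(-2022 - 714) = (-266 + (-2 - 17))*(-2022 - 714) = (-266 - 19)*(-2736) = -285*(-2736) = 779760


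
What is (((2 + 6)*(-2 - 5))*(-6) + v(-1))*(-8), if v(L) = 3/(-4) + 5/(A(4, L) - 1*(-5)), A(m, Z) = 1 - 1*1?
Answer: -2690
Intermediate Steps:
A(m, Z) = 0 (A(m, Z) = 1 - 1 = 0)
v(L) = ¼ (v(L) = 3/(-4) + 5/(0 - 1*(-5)) = 3*(-¼) + 5/(0 + 5) = -¾ + 5/5 = -¾ + 5*(⅕) = -¾ + 1 = ¼)
(((2 + 6)*(-2 - 5))*(-6) + v(-1))*(-8) = (((2 + 6)*(-2 - 5))*(-6) + ¼)*(-8) = ((8*(-7))*(-6) + ¼)*(-8) = (-56*(-6) + ¼)*(-8) = (336 + ¼)*(-8) = (1345/4)*(-8) = -2690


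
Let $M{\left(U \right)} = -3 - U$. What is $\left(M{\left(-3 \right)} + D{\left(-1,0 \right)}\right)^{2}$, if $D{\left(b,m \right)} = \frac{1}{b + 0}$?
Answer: $1$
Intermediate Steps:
$D{\left(b,m \right)} = \frac{1}{b}$
$\left(M{\left(-3 \right)} + D{\left(-1,0 \right)}\right)^{2} = \left(\left(-3 - -3\right) + \frac{1}{-1}\right)^{2} = \left(\left(-3 + 3\right) - 1\right)^{2} = \left(0 - 1\right)^{2} = \left(-1\right)^{2} = 1$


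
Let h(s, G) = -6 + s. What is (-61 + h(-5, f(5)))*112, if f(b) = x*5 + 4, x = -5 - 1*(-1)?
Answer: -8064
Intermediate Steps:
x = -4 (x = -5 + 1 = -4)
f(b) = -16 (f(b) = -4*5 + 4 = -20 + 4 = -16)
(-61 + h(-5, f(5)))*112 = (-61 + (-6 - 5))*112 = (-61 - 11)*112 = -72*112 = -8064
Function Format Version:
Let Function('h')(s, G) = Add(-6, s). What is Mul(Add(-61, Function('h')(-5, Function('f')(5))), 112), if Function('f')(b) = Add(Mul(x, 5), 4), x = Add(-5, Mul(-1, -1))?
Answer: -8064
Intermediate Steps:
x = -4 (x = Add(-5, 1) = -4)
Function('f')(b) = -16 (Function('f')(b) = Add(Mul(-4, 5), 4) = Add(-20, 4) = -16)
Mul(Add(-61, Function('h')(-5, Function('f')(5))), 112) = Mul(Add(-61, Add(-6, -5)), 112) = Mul(Add(-61, -11), 112) = Mul(-72, 112) = -8064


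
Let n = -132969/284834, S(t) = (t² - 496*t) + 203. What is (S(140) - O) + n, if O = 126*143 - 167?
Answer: -19223009961/284834 ≈ -67489.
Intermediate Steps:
S(t) = 203 + t² - 496*t
n = -132969/284834 (n = -132969*1/284834 = -132969/284834 ≈ -0.46683)
O = 17851 (O = 18018 - 167 = 17851)
(S(140) - O) + n = ((203 + 140² - 496*140) - 1*17851) - 132969/284834 = ((203 + 19600 - 69440) - 17851) - 132969/284834 = (-49637 - 17851) - 132969/284834 = -67488 - 132969/284834 = -19223009961/284834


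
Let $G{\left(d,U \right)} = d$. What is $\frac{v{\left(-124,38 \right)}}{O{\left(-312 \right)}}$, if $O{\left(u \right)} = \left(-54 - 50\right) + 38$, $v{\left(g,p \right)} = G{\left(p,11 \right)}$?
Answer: $- \frac{19}{33} \approx -0.57576$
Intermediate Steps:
$v{\left(g,p \right)} = p$
$O{\left(u \right)} = -66$ ($O{\left(u \right)} = -104 + 38 = -66$)
$\frac{v{\left(-124,38 \right)}}{O{\left(-312 \right)}} = \frac{38}{-66} = 38 \left(- \frac{1}{66}\right) = - \frac{19}{33}$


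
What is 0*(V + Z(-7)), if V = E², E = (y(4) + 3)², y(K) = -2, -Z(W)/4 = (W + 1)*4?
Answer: 0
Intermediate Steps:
Z(W) = -16 - 16*W (Z(W) = -4*(W + 1)*4 = -4*(1 + W)*4 = -4*(4 + 4*W) = -16 - 16*W)
E = 1 (E = (-2 + 3)² = 1² = 1)
V = 1 (V = 1² = 1)
0*(V + Z(-7)) = 0*(1 + (-16 - 16*(-7))) = 0*(1 + (-16 + 112)) = 0*(1 + 96) = 0*97 = 0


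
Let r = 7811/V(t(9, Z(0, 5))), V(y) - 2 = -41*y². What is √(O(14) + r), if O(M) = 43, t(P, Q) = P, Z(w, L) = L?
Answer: √447753014/3319 ≈ 6.3755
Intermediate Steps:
V(y) = 2 - 41*y²
r = -7811/3319 (r = 7811/(2 - 41*9²) = 7811/(2 - 41*81) = 7811/(2 - 3321) = 7811/(-3319) = 7811*(-1/3319) = -7811/3319 ≈ -2.3534)
√(O(14) + r) = √(43 - 7811/3319) = √(134906/3319) = √447753014/3319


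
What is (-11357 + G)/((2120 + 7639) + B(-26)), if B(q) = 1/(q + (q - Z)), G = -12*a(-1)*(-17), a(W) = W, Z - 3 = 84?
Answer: -1606979/1356500 ≈ -1.1847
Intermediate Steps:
Z = 87 (Z = 3 + 84 = 87)
G = -204 (G = -12*(-1)*(-17) = 12*(-17) = -204)
B(q) = 1/(-87 + 2*q) (B(q) = 1/(q + (q - 1*87)) = 1/(q + (q - 87)) = 1/(q + (-87 + q)) = 1/(-87 + 2*q))
(-11357 + G)/((2120 + 7639) + B(-26)) = (-11357 - 204)/((2120 + 7639) + 1/(-87 + 2*(-26))) = -11561/(9759 + 1/(-87 - 52)) = -11561/(9759 + 1/(-139)) = -11561/(9759 - 1/139) = -11561/1356500/139 = -11561*139/1356500 = -1606979/1356500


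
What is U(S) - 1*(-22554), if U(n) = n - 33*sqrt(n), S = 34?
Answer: 22588 - 33*sqrt(34) ≈ 22396.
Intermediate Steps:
U(n) = n - 33*sqrt(n)
U(S) - 1*(-22554) = (34 - 33*sqrt(34)) - 1*(-22554) = (34 - 33*sqrt(34)) + 22554 = 22588 - 33*sqrt(34)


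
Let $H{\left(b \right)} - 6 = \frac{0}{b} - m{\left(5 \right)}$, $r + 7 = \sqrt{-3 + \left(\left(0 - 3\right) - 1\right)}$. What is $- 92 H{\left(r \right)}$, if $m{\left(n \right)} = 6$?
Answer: $0$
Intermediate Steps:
$r = -7 + i \sqrt{7}$ ($r = -7 + \sqrt{-3 + \left(\left(0 - 3\right) - 1\right)} = -7 + \sqrt{-3 - 4} = -7 + \sqrt{-7} = -7 + i \sqrt{7} \approx -7.0 + 2.6458 i$)
$H{\left(b \right)} = 0$ ($H{\left(b \right)} = 6 + \left(\frac{0}{b} - 6\right) = 6 + \left(0 - 6\right) = 6 - 6 = 0$)
$- 92 H{\left(r \right)} = \left(-92\right) 0 = 0$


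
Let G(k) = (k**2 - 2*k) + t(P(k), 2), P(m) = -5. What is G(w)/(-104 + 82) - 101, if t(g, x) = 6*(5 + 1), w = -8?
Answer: -1169/11 ≈ -106.27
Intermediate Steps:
t(g, x) = 36 (t(g, x) = 6*6 = 36)
G(k) = 36 + k**2 - 2*k (G(k) = (k**2 - 2*k) + 36 = 36 + k**2 - 2*k)
G(w)/(-104 + 82) - 101 = (36 + (-8)**2 - 2*(-8))/(-104 + 82) - 101 = (36 + 64 + 16)/(-22) - 101 = 116*(-1/22) - 101 = -58/11 - 101 = -1169/11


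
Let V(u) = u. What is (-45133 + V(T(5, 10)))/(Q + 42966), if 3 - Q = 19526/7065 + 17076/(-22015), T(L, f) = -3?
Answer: -280810870704/267316643473 ≈ -1.0505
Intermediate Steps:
Q = 6295399/6221439 (Q = 3 - (19526/7065 + 17076/(-22015)) = 3 - (19526*(1/7065) + 17076*(-1/22015)) = 3 - (19526/7065 - 17076/22015) = 3 - 1*12368918/6221439 = 3 - 12368918/6221439 = 6295399/6221439 ≈ 1.0119)
(-45133 + V(T(5, 10)))/(Q + 42966) = (-45133 - 3)/(6295399/6221439 + 42966) = -45136/267316643473/6221439 = -45136*6221439/267316643473 = -280810870704/267316643473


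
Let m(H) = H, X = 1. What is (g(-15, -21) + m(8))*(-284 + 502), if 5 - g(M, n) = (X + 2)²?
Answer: 872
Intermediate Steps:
g(M, n) = -4 (g(M, n) = 5 - (1 + 2)² = 5 - 1*3² = 5 - 1*9 = 5 - 9 = -4)
(g(-15, -21) + m(8))*(-284 + 502) = (-4 + 8)*(-284 + 502) = 4*218 = 872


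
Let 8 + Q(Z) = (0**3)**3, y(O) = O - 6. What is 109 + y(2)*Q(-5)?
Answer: 141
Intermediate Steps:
y(O) = -6 + O
Q(Z) = -8 (Q(Z) = -8 + (0**3)**3 = -8 + 0**3 = -8 + 0 = -8)
109 + y(2)*Q(-5) = 109 + (-6 + 2)*(-8) = 109 - 4*(-8) = 109 + 32 = 141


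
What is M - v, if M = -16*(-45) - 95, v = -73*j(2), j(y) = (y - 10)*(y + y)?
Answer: -1711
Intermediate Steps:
j(y) = 2*y*(-10 + y) (j(y) = (-10 + y)*(2*y) = 2*y*(-10 + y))
v = 2336 (v = -146*2*(-10 + 2) = -146*2*(-8) = -73*(-32) = 2336)
M = 625 (M = 720 - 95 = 625)
M - v = 625 - 1*2336 = 625 - 2336 = -1711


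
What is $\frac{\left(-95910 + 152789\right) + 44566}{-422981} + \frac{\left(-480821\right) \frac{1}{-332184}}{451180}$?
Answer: $- \frac{15203843386790999}{63394183100994720} \approx -0.23983$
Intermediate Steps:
$\frac{\left(-95910 + 152789\right) + 44566}{-422981} + \frac{\left(-480821\right) \frac{1}{-332184}}{451180} = \left(56879 + 44566\right) \left(- \frac{1}{422981}\right) + \left(-480821\right) \left(- \frac{1}{332184}\right) \frac{1}{451180} = 101445 \left(- \frac{1}{422981}\right) + \frac{480821}{332184} \cdot \frac{1}{451180} = - \frac{101445}{422981} + \frac{480821}{149874777120} = - \frac{15203843386790999}{63394183100994720}$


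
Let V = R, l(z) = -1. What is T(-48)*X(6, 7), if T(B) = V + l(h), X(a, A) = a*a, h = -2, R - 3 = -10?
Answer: -288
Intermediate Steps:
R = -7 (R = 3 - 10 = -7)
X(a, A) = a**2
V = -7
T(B) = -8 (T(B) = -7 - 1 = -8)
T(-48)*X(6, 7) = -8*6**2 = -8*36 = -288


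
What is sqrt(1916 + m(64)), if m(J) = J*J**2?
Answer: 18*sqrt(815) ≈ 513.87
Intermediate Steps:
m(J) = J**3
sqrt(1916 + m(64)) = sqrt(1916 + 64**3) = sqrt(1916 + 262144) = sqrt(264060) = 18*sqrt(815)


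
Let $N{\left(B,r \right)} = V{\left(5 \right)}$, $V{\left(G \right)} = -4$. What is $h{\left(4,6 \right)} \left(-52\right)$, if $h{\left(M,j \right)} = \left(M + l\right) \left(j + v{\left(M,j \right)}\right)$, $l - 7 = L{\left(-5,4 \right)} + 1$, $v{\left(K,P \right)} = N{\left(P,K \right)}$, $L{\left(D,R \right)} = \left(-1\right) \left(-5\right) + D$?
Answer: $-1248$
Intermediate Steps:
$L{\left(D,R \right)} = 5 + D$
$N{\left(B,r \right)} = -4$
$v{\left(K,P \right)} = -4$
$l = 8$ ($l = 7 + \left(\left(5 - 5\right) + 1\right) = 7 + \left(0 + 1\right) = 7 + 1 = 8$)
$h{\left(M,j \right)} = \left(-4 + j\right) \left(8 + M\right)$ ($h{\left(M,j \right)} = \left(M + 8\right) \left(j - 4\right) = \left(8 + M\right) \left(-4 + j\right) = \left(-4 + j\right) \left(8 + M\right)$)
$h{\left(4,6 \right)} \left(-52\right) = \left(-32 - 16 + 8 \cdot 6 + 4 \cdot 6\right) \left(-52\right) = \left(-32 - 16 + 48 + 24\right) \left(-52\right) = 24 \left(-52\right) = -1248$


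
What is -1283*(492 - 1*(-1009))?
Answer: -1925783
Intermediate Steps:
-1283*(492 - 1*(-1009)) = -1283*(492 + 1009) = -1283*1501 = -1925783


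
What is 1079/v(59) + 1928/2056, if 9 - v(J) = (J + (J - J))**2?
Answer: 559449/892304 ≈ 0.62697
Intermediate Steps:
v(J) = 9 - J**2 (v(J) = 9 - (J + (J - J))**2 = 9 - (J + 0)**2 = 9 - J**2)
1079/v(59) + 1928/2056 = 1079/(9 - 1*59**2) + 1928/2056 = 1079/(9 - 1*3481) + 1928*(1/2056) = 1079/(9 - 3481) + 241/257 = 1079/(-3472) + 241/257 = 1079*(-1/3472) + 241/257 = -1079/3472 + 241/257 = 559449/892304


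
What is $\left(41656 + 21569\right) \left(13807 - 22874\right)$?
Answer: $-573261075$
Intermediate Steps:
$\left(41656 + 21569\right) \left(13807 - 22874\right) = 63225 \left(-9067\right) = -573261075$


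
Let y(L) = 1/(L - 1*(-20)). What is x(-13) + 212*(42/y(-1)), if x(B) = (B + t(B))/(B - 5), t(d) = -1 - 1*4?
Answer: 169177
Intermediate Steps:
t(d) = -5 (t(d) = -1 - 4 = -5)
y(L) = 1/(20 + L) (y(L) = 1/(L + 20) = 1/(20 + L))
x(B) = 1 (x(B) = (B - 5)/(B - 5) = (-5 + B)/(-5 + B) = 1)
x(-13) + 212*(42/y(-1)) = 1 + 212*(42/(1/(20 - 1))) = 1 + 212*(42/(1/19)) = 1 + 212*(42*19) = 1 + 212*798 = 1 + 169176 = 169177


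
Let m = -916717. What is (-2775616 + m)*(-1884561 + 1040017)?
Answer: 3118337681152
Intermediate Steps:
(-2775616 + m)*(-1884561 + 1040017) = (-2775616 - 916717)*(-1884561 + 1040017) = -3692333*(-844544) = 3118337681152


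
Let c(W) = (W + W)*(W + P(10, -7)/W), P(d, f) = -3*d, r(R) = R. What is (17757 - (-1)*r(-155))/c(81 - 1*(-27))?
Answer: 8801/11634 ≈ 0.75649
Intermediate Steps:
c(W) = 2*W*(W - 30/W) (c(W) = (W + W)*(W + (-3*10)/W) = (2*W)*(W - 30/W) = 2*W*(W - 30/W))
(17757 - (-1)*r(-155))/c(81 - 1*(-27)) = (17757 - (-1)*(-155))/(-60 + 2*(81 - 1*(-27))**2) = (17757 - 1*155)/(-60 + 2*(81 + 27)**2) = (17757 - 155)/(-60 + 2*108**2) = 17602/(-60 + 2*11664) = 17602/(-60 + 23328) = 17602/23268 = 17602*(1/23268) = 8801/11634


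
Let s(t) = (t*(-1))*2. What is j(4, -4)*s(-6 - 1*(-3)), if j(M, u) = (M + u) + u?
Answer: -24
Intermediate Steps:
s(t) = -2*t (s(t) = -t*2 = -2*t)
j(M, u) = M + 2*u
j(4, -4)*s(-6 - 1*(-3)) = (4 + 2*(-4))*(-2*(-6 - 1*(-3))) = (4 - 8)*(-2*(-6 + 3)) = -(-8)*(-3) = -4*6 = -24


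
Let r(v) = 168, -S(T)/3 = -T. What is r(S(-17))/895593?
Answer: 56/298531 ≈ 0.00018759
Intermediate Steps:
S(T) = 3*T (S(T) = -(-3)*T = 3*T)
r(S(-17))/895593 = 168/895593 = 168*(1/895593) = 56/298531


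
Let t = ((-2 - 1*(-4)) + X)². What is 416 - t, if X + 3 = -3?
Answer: 400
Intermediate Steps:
X = -6 (X = -3 - 3 = -6)
t = 16 (t = ((-2 - 1*(-4)) - 6)² = ((-2 + 4) - 6)² = (2 - 6)² = (-4)² = 16)
416 - t = 416 - 1*16 = 416 - 16 = 400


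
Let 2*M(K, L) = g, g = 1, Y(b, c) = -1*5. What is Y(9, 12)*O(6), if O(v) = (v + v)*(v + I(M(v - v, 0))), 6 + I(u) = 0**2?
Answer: 0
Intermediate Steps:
Y(b, c) = -5
M(K, L) = 1/2 (M(K, L) = (1/2)*1 = 1/2)
I(u) = -6 (I(u) = -6 + 0**2 = -6 + 0 = -6)
O(v) = 2*v*(-6 + v) (O(v) = (v + v)*(v - 6) = (2*v)*(-6 + v) = 2*v*(-6 + v))
Y(9, 12)*O(6) = -10*6*(-6 + 6) = -10*6*0 = -5*0 = 0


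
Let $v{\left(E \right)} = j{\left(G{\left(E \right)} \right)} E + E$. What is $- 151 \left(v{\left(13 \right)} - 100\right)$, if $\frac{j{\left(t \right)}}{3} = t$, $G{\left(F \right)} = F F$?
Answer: $-982104$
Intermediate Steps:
$G{\left(F \right)} = F^{2}$
$j{\left(t \right)} = 3 t$
$v{\left(E \right)} = E + 3 E^{3}$ ($v{\left(E \right)} = 3 E^{2} E + E = 3 E^{3} + E = E + 3 E^{3}$)
$- 151 \left(v{\left(13 \right)} - 100\right) = - 151 \left(\left(13 + 3 \cdot 13^{3}\right) - 100\right) = - 151 \left(\left(13 + 3 \cdot 2197\right) - 100\right) = - 151 \left(\left(13 + 6591\right) - 100\right) = - 151 \left(6604 - 100\right) = \left(-151\right) 6504 = -982104$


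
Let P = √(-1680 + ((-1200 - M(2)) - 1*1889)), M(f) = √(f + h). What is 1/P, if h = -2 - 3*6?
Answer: (-4769 - 3*I*√2)^(-½) ≈ 6.44e-6 + 0.014481*I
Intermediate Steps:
h = -20 (h = -2 - 18 = -20)
M(f) = √(-20 + f) (M(f) = √(f - 20) = √(-20 + f))
P = √(-4769 - 3*I*√2) (P = √(-1680 + ((-1200 - √(-20 + 2)) - 1*1889)) = √(-1680 + ((-1200 - √(-18)) - 1889)) = √(-1680 + ((-1200 - 3*I*√2) - 1889)) = √(-1680 + (-3089 - 3*I*√2)) = √(-4769 - 3*I*√2) ≈ 0.0307 - 69.058*I)
1/P = 1/(√(-4769 - 3*I*√2)) = (-4769 - 3*I*√2)^(-½)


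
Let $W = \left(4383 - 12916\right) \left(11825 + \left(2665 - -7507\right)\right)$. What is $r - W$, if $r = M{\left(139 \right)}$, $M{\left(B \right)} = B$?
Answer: $187700540$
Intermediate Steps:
$r = 139$
$W = -187700401$ ($W = - 8533 \left(11825 + \left(2665 + 7507\right)\right) = - 8533 \left(11825 + 10172\right) = \left(-8533\right) 21997 = -187700401$)
$r - W = 139 - -187700401 = 139 + 187700401 = 187700540$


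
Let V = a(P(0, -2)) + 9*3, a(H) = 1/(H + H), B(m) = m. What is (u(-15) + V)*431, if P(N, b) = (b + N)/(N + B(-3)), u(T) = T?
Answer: 21981/4 ≈ 5495.3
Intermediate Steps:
P(N, b) = (N + b)/(-3 + N) (P(N, b) = (b + N)/(N - 3) = (N + b)/(-3 + N))
a(H) = 1/(2*H)
V = 111/4 (V = 1/(2*(((0 - 2)/(-3 + 0)))) + 9*3 = 1/(2*((-2/(-3)))) + 27 = 1/(2*((-1/3*(-2)))) + 27 = 1/(2*(2/3)) + 27 = (1/2)*(3/2) + 27 = 3/4 + 27 = 111/4 ≈ 27.750)
(u(-15) + V)*431 = (-15 + 111/4)*431 = (51/4)*431 = 21981/4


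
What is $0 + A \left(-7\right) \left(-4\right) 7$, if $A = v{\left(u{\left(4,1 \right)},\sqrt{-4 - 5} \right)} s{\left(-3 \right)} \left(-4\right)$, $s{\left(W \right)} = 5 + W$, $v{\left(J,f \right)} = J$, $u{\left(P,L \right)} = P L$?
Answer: $-6272$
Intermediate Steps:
$u{\left(P,L \right)} = L P$
$A = -32$ ($A = 1 \cdot 4 \left(5 - 3\right) \left(-4\right) = 4 \cdot 2 \left(-4\right) = 8 \left(-4\right) = -32$)
$0 + A \left(-7\right) \left(-4\right) 7 = 0 - 32 \left(-7\right) \left(-4\right) 7 = 0 - 32 \cdot 28 \cdot 7 = 0 - 6272 = -6272$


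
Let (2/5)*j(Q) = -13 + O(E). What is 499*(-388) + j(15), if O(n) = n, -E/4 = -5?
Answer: -387189/2 ≈ -1.9359e+5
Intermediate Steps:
E = 20 (E = -4*(-5) = 20)
j(Q) = 35/2 (j(Q) = 5*(-13 + 20)/2 = (5/2)*7 = 35/2)
499*(-388) + j(15) = 499*(-388) + 35/2 = -193612 + 35/2 = -387189/2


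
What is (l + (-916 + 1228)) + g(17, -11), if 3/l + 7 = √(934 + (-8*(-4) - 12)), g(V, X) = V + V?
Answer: 313151/905 + 9*√106/905 ≈ 346.13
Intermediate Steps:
g(V, X) = 2*V
l = 3/(-7 + 3*√106) (l = 3/(-7 + √(934 + (-8*(-4) - 12))) = 3/(-7 + √(934 + (32 - 12))) = 3/(-7 + √(934 + 20)) = 3/(-7 + √954) = 3/(-7 + 3*√106) ≈ 0.12559)
(l + (-916 + 1228)) + g(17, -11) = ((21/905 + 9*√106/905) + (-916 + 1228)) + 2*17 = ((21/905 + 9*√106/905) + 312) + 34 = (282381/905 + 9*√106/905) + 34 = 313151/905 + 9*√106/905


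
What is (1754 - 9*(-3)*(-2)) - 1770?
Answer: -70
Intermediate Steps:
(1754 - 9*(-3)*(-2)) - 1770 = (1754 + 27*(-2)) - 1770 = (1754 - 54) - 1770 = 1700 - 1770 = -70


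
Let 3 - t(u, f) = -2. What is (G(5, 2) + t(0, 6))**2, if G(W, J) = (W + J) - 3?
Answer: 81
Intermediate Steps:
t(u, f) = 5 (t(u, f) = 3 - 1*(-2) = 3 + 2 = 5)
G(W, J) = -3 + J + W (G(W, J) = (J + W) - 3 = -3 + J + W)
(G(5, 2) + t(0, 6))**2 = ((-3 + 2 + 5) + 5)**2 = (4 + 5)**2 = 9**2 = 81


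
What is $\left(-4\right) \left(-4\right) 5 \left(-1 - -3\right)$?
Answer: $160$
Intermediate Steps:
$\left(-4\right) \left(-4\right) 5 \left(-1 - -3\right) = 16 \cdot 5 \left(-1 + 3\right) = 80 \cdot 2 = 160$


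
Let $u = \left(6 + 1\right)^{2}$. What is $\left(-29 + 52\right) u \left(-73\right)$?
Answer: $-82271$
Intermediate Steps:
$u = 49$ ($u = 7^{2} = 49$)
$\left(-29 + 52\right) u \left(-73\right) = \left(-29 + 52\right) 49 \left(-73\right) = 23 \cdot 49 \left(-73\right) = 1127 \left(-73\right) = -82271$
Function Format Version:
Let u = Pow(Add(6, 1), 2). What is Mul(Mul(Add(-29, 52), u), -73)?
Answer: -82271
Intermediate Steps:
u = 49 (u = Pow(7, 2) = 49)
Mul(Mul(Add(-29, 52), u), -73) = Mul(Mul(Add(-29, 52), 49), -73) = Mul(Mul(23, 49), -73) = Mul(1127, -73) = -82271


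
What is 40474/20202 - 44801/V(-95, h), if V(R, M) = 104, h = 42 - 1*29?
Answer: -4949783/11544 ≈ -428.78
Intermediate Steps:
h = 13 (h = 42 - 29 = 13)
40474/20202 - 44801/V(-95, h) = 40474/20202 - 44801/104 = 40474*(1/20202) - 44801*1/104 = 2891/1443 - 44801/104 = -4949783/11544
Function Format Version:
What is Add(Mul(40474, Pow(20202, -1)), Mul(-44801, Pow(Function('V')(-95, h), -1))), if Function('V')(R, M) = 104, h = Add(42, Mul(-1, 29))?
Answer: Rational(-4949783, 11544) ≈ -428.78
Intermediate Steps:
h = 13 (h = Add(42, -29) = 13)
Add(Mul(40474, Pow(20202, -1)), Mul(-44801, Pow(Function('V')(-95, h), -1))) = Add(Mul(40474, Pow(20202, -1)), Mul(-44801, Pow(104, -1))) = Add(Mul(40474, Rational(1, 20202)), Mul(-44801, Rational(1, 104))) = Add(Rational(2891, 1443), Rational(-44801, 104)) = Rational(-4949783, 11544)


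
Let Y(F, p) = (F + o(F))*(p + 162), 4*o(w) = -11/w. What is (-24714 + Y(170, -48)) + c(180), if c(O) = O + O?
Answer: -1691787/340 ≈ -4975.8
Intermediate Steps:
o(w) = -11/(4*w) (o(w) = (-11/w)/4 = -11/(4*w))
Y(F, p) = (162 + p)*(F - 11/(4*F)) (Y(F, p) = (F - 11/(4*F))*(p + 162) = (F - 11/(4*F))*(162 + p) = (162 + p)*(F - 11/(4*F)))
c(O) = 2*O
(-24714 + Y(170, -48)) + c(180) = (-24714 + (1/4)*(-1782 - 11*(-48) + 4*170**2*(162 - 48))/170) + 2*180 = (-24714 + (1/4)*(1/170)*(-1782 + 528 + 4*28900*114)) + 360 = (-24714 + (1/4)*(1/170)*(-1782 + 528 + 13178400)) + 360 = (-24714 + (1/4)*(1/170)*13177146) + 360 = (-24714 + 6588573/340) + 360 = -1814187/340 + 360 = -1691787/340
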